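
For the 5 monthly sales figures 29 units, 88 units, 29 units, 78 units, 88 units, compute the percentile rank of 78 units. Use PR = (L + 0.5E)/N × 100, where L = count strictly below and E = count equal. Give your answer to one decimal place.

50.0

N = 5.
Strictly below 78: 2. Equal to 78: 1.
PR = (2 + 0.5·1)/5 × 100 = 50.0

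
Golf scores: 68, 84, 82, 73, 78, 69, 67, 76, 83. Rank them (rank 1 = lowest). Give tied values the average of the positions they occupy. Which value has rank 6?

Sorted (ascending): 67, 68, 69, 73, 76, 78, 82, 83, 84
No ties — each value takes its position as its rank.
Rank 6 → value 78.

78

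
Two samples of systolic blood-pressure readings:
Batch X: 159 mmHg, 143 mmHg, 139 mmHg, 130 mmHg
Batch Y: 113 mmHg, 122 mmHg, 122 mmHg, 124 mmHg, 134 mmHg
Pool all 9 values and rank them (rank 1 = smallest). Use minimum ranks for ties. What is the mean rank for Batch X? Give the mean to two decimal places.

7.25

Sorted (ascending): 113, 122, 122, 124, 130, 134, 139, 143, 159
The 2 values of 122 occupy positions 2–3 → each gets rank 2.
Batch X values → pooled ranks: 159→9, 143→8, 139→7, 130→5
Mean rank = (9 + 8 + 7 + 5) / 4 = 7.25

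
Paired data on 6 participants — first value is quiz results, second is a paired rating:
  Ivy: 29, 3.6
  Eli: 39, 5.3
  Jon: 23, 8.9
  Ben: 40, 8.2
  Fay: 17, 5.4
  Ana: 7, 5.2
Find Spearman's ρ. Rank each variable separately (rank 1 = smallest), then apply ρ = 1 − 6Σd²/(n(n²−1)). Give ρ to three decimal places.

Ranks of variable 1: 4, 5, 3, 6, 2, 1
Ranks of variable 2: 1, 3, 6, 5, 4, 2
d = r₁ − r₂: 3, 2, -3, 1, -2, -1
d²: 9, 4, 9, 1, 4, 1; Σd² = 28
ρ = 1 − 6·28/(6·35) = 1 − 168/210 = 0.200

0.200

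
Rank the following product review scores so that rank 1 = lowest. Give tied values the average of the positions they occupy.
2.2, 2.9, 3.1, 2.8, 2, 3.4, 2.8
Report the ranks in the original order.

Sorted (ascending): 2, 2.2, 2.8, 2.8, 2.9, 3.1, 3.4
The 2 values of 2.8 occupy positions 3–4 → average rank (3+4)/2 = 3.5.

2, 5, 6, 3.5, 1, 7, 3.5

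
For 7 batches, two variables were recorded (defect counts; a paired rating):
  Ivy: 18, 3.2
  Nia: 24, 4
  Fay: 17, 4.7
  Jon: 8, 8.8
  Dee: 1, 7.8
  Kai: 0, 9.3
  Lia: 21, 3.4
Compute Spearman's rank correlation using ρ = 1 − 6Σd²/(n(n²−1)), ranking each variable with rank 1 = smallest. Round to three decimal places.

-0.821

Ranks of variable 1: 5, 7, 4, 3, 2, 1, 6
Ranks of variable 2: 1, 3, 4, 6, 5, 7, 2
d = r₁ − r₂: 4, 4, 0, -3, -3, -6, 4
d²: 16, 16, 0, 9, 9, 36, 16; Σd² = 102
ρ = 1 − 6·102/(7·48) = 1 − 612/336 = -0.821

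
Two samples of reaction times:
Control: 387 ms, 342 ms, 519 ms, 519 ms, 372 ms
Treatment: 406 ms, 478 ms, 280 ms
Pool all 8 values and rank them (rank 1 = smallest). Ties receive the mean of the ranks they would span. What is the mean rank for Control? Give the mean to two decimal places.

4.80

Sorted (ascending): 280, 342, 372, 387, 406, 478, 519, 519
The 2 values of 519 occupy positions 7–8 → average rank (7+8)/2 = 7.5.
Control values → pooled ranks: 387→4, 342→2, 519→7.5, 519→7.5, 372→3
Mean rank = (4 + 2 + 7.5 + 7.5 + 3) / 5 = 4.80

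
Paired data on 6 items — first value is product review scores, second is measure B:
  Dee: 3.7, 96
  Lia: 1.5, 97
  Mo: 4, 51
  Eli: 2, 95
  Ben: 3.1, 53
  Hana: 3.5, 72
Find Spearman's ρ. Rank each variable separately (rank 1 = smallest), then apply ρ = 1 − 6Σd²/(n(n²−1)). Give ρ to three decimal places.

-0.600

Ranks of variable 1: 5, 1, 6, 2, 3, 4
Ranks of variable 2: 5, 6, 1, 4, 2, 3
d = r₁ − r₂: 0, -5, 5, -2, 1, 1
d²: 0, 25, 25, 4, 1, 1; Σd² = 56
ρ = 1 − 6·56/(6·35) = 1 − 336/210 = -0.600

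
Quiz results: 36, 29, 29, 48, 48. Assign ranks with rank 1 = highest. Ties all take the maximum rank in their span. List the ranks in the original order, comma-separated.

Sorted (descending): 48, 48, 36, 29, 29
The 2 values of 48 occupy positions 1–2 → each gets rank 2.
The 2 values of 29 occupy positions 4–5 → each gets rank 5.

3, 5, 5, 2, 2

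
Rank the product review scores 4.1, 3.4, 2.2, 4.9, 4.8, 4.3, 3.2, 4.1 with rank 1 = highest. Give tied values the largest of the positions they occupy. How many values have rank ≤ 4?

3

Sorted (descending): 4.9, 4.8, 4.3, 4.1, 4.1, 3.4, 3.2, 2.2
The 2 values of 4.1 occupy positions 4–5 → each gets rank 5.
Ranks ≤ 4: {1, 2, 3} → 3 values.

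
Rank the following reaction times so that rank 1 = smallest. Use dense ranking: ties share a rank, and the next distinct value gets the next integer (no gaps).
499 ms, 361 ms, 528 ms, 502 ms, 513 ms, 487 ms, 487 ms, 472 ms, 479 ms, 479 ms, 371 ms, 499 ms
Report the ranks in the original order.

6, 1, 9, 7, 8, 5, 5, 3, 4, 4, 2, 6

Sorted (ascending): 361, 371, 472, 479, 479, 487, 487, 499, 499, 502, 513, 528
The 2 values of 479 share dense rank 4.
The 2 values of 487 share dense rank 5.
The 2 values of 499 share dense rank 6.
Remaining distinct values take the next consecutive integers.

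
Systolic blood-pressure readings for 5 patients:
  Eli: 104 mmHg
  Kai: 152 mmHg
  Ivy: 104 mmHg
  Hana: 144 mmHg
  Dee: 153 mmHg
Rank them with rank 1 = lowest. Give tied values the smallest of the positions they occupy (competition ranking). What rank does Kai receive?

4

Sorted (ascending): 104, 104, 144, 152, 153
The 2 values of 104 occupy positions 1–2 → each gets rank 1.
Kai has value 152 mmHg → rank 4.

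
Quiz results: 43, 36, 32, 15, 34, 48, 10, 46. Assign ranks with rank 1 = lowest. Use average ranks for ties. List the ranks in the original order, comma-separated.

6, 5, 3, 2, 4, 8, 1, 7

Sorted (ascending): 10, 15, 32, 34, 36, 43, 46, 48
No ties — each value takes its position as its rank.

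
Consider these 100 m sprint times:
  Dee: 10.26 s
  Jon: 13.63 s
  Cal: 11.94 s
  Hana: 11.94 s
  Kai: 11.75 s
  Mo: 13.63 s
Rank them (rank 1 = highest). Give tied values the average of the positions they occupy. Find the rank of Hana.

Sorted (descending): 13.63, 13.63, 11.94, 11.94, 11.75, 10.26
The 2 values of 13.63 occupy positions 1–2 → average rank (1+2)/2 = 1.5.
The 2 values of 11.94 occupy positions 3–4 → average rank (3+4)/2 = 3.5.
Hana has value 11.94 s → rank 3.5.

3.5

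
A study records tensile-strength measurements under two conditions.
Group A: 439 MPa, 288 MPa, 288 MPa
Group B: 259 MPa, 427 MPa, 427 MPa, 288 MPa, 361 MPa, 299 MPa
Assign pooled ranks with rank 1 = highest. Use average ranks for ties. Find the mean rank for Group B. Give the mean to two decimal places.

Sorted (descending): 439, 427, 427, 361, 299, 288, 288, 288, 259
The 2 values of 427 occupy positions 2–3 → average rank (2+3)/2 = 2.5.
The 3 values of 288 occupy positions 6–8 → average rank 7.
Group B values → pooled ranks: 259→9, 427→2.5, 427→2.5, 288→7, 361→4, 299→5
Mean rank = (9 + 2.5 + 2.5 + 7 + 4 + 5) / 6 = 5.00

5.00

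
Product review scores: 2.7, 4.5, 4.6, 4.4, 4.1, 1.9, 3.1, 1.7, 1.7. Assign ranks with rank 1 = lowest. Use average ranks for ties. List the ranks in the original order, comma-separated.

4, 8, 9, 7, 6, 3, 5, 1.5, 1.5

Sorted (ascending): 1.7, 1.7, 1.9, 2.7, 3.1, 4.1, 4.4, 4.5, 4.6
The 2 values of 1.7 occupy positions 1–2 → average rank (1+2)/2 = 1.5.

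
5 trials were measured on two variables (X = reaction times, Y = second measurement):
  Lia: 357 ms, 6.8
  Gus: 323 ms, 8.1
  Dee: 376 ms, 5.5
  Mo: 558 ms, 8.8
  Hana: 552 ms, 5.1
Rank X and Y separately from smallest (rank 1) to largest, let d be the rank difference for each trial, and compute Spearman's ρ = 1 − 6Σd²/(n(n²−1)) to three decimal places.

0.000

Ranks of variable 1: 2, 1, 3, 5, 4
Ranks of variable 2: 3, 4, 2, 5, 1
d = r₁ − r₂: -1, -3, 1, 0, 3
d²: 1, 9, 1, 0, 9; Σd² = 20
ρ = 1 − 6·20/(5·24) = 1 − 120/120 = 0.000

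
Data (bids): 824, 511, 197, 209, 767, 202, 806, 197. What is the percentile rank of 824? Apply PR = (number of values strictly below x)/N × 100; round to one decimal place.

87.5

N = 8.
Strictly below 824: 7. Equal to 824: 1.
PR = 7/8 × 100 = 87.5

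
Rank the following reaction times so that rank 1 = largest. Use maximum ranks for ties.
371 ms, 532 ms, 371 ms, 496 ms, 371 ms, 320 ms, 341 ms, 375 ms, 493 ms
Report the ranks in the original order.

Sorted (descending): 532, 496, 493, 375, 371, 371, 371, 341, 320
The 3 values of 371 occupy positions 5–7 → each gets rank 7.

7, 1, 7, 2, 7, 9, 8, 4, 3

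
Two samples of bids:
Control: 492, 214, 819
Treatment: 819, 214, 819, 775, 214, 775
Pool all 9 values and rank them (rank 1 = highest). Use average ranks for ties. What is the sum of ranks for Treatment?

Sorted (descending): 819, 819, 819, 775, 775, 492, 214, 214, 214
The 3 values of 819 occupy positions 1–3 → average rank 2.
The 2 values of 775 occupy positions 4–5 → average rank (4+5)/2 = 4.5.
The 3 values of 214 occupy positions 7–9 → average rank 8.
Treatment values → pooled ranks: 819→2, 214→8, 819→2, 775→4.5, 214→8, 775→4.5
Rank sum = 2 + 8 + 2 + 4.5 + 8 + 4.5 = 29

29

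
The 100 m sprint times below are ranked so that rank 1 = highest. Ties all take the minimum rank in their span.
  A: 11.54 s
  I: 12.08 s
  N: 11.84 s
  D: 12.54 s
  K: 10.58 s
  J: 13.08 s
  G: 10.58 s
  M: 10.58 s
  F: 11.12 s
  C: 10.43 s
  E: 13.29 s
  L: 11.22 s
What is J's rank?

Sorted (descending): 13.29, 13.08, 12.54, 12.08, 11.84, 11.54, 11.22, 11.12, 10.58, 10.58, 10.58, 10.43
The 3 values of 10.58 occupy positions 9–11 → each gets rank 9.
J has value 13.08 s → rank 2.

2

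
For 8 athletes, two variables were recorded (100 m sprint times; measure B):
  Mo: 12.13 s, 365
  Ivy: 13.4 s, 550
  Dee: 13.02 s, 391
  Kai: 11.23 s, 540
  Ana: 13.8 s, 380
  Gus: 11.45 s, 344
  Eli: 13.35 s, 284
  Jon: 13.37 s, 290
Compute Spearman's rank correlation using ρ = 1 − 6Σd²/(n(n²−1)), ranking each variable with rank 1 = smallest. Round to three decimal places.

0.000

Ranks of variable 1: 3, 7, 4, 1, 8, 2, 5, 6
Ranks of variable 2: 4, 8, 6, 7, 5, 3, 1, 2
d = r₁ − r₂: -1, -1, -2, -6, 3, -1, 4, 4
d²: 1, 1, 4, 36, 9, 1, 16, 16; Σd² = 84
ρ = 1 − 6·84/(8·63) = 1 − 504/504 = 0.000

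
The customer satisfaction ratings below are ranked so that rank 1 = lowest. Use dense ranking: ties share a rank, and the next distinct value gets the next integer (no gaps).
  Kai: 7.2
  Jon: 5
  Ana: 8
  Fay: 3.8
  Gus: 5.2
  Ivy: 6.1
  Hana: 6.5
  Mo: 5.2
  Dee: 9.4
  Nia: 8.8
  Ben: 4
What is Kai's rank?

Sorted (ascending): 3.8, 4, 5, 5.2, 5.2, 6.1, 6.5, 7.2, 8, 8.8, 9.4
The 2 values of 5.2 share dense rank 4.
Remaining distinct values take the next consecutive integers.
Kai has value 7.2 → rank 7.

7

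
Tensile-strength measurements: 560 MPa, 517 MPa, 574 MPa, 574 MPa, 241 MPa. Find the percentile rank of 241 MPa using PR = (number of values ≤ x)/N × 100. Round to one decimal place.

20.0

N = 5.
Strictly below 241: 0. Equal to 241: 1.
PR = 1/5 × 100 = 20.0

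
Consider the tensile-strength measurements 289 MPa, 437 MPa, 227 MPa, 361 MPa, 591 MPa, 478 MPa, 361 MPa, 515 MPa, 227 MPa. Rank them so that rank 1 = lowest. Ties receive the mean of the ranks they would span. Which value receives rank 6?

Sorted (ascending): 227, 227, 289, 361, 361, 437, 478, 515, 591
The 2 values of 227 occupy positions 1–2 → average rank (1+2)/2 = 1.5.
The 2 values of 361 occupy positions 4–5 → average rank (4+5)/2 = 4.5.
Rank 6 → value 437.

437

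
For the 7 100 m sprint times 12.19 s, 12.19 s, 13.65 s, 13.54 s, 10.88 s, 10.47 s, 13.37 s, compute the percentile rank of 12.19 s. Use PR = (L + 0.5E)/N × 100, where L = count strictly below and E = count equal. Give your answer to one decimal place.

N = 7.
Strictly below 12.19: 2. Equal to 12.19: 2.
PR = (2 + 0.5·2)/7 × 100 = 42.9

42.9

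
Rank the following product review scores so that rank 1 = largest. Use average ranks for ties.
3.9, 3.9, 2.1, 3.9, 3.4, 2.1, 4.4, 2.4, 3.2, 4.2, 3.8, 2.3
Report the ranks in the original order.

4, 4, 11.5, 4, 7, 11.5, 1, 9, 8, 2, 6, 10

Sorted (descending): 4.4, 4.2, 3.9, 3.9, 3.9, 3.8, 3.4, 3.2, 2.4, 2.3, 2.1, 2.1
The 3 values of 3.9 occupy positions 3–5 → average rank 4.
The 2 values of 2.1 occupy positions 11–12 → average rank (11+12)/2 = 11.5.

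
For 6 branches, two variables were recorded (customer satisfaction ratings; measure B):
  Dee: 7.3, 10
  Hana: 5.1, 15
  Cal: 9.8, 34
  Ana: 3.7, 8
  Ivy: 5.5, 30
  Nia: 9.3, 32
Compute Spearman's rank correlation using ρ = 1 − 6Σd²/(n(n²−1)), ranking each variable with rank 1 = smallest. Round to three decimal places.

0.829

Ranks of variable 1: 4, 2, 6, 1, 3, 5
Ranks of variable 2: 2, 3, 6, 1, 4, 5
d = r₁ − r₂: 2, -1, 0, 0, -1, 0
d²: 4, 1, 0, 0, 1, 0; Σd² = 6
ρ = 1 − 6·6/(6·35) = 1 − 36/210 = 0.829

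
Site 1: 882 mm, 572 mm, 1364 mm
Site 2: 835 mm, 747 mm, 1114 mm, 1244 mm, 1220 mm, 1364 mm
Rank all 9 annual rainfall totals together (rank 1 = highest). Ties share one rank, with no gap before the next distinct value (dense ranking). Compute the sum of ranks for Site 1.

14

Sorted (descending): 1364, 1364, 1244, 1220, 1114, 882, 835, 747, 572
The 2 values of 1364 share dense rank 1.
Remaining distinct values take the next consecutive integers.
Site 1 values → pooled ranks: 882→5, 572→8, 1364→1
Rank sum = 5 + 8 + 1 = 14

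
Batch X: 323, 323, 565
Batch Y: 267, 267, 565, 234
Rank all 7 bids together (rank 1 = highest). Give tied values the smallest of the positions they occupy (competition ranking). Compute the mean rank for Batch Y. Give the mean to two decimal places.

Sorted (descending): 565, 565, 323, 323, 267, 267, 234
The 2 values of 565 occupy positions 1–2 → each gets rank 1.
The 2 values of 323 occupy positions 3–4 → each gets rank 3.
The 2 values of 267 occupy positions 5–6 → each gets rank 5.
Batch Y values → pooled ranks: 267→5, 267→5, 565→1, 234→7
Mean rank = (5 + 5 + 1 + 7) / 4 = 4.50

4.50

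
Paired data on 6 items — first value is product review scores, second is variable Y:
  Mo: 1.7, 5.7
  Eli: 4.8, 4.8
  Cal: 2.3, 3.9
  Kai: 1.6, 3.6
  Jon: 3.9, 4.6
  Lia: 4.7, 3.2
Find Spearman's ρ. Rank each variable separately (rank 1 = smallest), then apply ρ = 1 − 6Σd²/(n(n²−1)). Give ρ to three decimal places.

Ranks of variable 1: 2, 6, 3, 1, 4, 5
Ranks of variable 2: 6, 5, 3, 2, 4, 1
d = r₁ − r₂: -4, 1, 0, -1, 0, 4
d²: 16, 1, 0, 1, 0, 16; Σd² = 34
ρ = 1 − 6·34/(6·35) = 1 − 204/210 = 0.029

0.029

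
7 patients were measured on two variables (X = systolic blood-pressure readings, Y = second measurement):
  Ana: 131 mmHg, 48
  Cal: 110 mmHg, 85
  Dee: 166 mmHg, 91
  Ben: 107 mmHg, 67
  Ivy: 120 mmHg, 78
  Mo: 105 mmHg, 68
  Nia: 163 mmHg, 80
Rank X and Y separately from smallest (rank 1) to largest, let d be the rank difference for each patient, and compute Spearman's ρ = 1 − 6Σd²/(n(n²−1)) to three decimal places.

0.464

Ranks of variable 1: 5, 3, 7, 2, 4, 1, 6
Ranks of variable 2: 1, 6, 7, 2, 4, 3, 5
d = r₁ − r₂: 4, -3, 0, 0, 0, -2, 1
d²: 16, 9, 0, 0, 0, 4, 1; Σd² = 30
ρ = 1 − 6·30/(7·48) = 1 − 180/336 = 0.464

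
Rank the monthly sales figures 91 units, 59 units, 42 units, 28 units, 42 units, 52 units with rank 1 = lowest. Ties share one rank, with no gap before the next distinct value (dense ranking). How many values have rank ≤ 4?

Sorted (ascending): 28, 42, 42, 52, 59, 91
The 2 values of 42 share dense rank 2.
Remaining distinct values take the next consecutive integers.
Ranks ≤ 4: {1, 2, 2, 3, 4} → 5 values.

5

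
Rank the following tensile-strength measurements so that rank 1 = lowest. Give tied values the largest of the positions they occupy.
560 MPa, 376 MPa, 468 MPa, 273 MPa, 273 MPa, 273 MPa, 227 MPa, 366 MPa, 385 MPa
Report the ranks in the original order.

Sorted (ascending): 227, 273, 273, 273, 366, 376, 385, 468, 560
The 3 values of 273 occupy positions 2–4 → each gets rank 4.

9, 6, 8, 4, 4, 4, 1, 5, 7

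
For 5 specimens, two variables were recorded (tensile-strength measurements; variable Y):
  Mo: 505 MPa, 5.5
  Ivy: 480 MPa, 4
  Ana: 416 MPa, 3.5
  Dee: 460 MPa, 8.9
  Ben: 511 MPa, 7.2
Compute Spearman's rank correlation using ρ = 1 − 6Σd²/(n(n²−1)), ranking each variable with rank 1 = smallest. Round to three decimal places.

0.400

Ranks of variable 1: 4, 3, 1, 2, 5
Ranks of variable 2: 3, 2, 1, 5, 4
d = r₁ − r₂: 1, 1, 0, -3, 1
d²: 1, 1, 0, 9, 1; Σd² = 12
ρ = 1 − 6·12/(5·24) = 1 − 72/120 = 0.400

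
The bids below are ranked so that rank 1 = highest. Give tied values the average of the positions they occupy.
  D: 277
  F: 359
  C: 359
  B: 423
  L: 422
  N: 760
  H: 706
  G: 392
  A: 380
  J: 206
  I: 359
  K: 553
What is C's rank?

9

Sorted (descending): 760, 706, 553, 423, 422, 392, 380, 359, 359, 359, 277, 206
The 3 values of 359 occupy positions 8–10 → average rank 9.
C has value 359 → rank 9.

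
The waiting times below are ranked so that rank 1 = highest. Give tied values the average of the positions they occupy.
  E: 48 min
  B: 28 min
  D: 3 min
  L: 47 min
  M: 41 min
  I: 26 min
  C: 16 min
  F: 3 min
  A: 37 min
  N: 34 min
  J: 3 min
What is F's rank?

10

Sorted (descending): 48, 47, 41, 37, 34, 28, 26, 16, 3, 3, 3
The 3 values of 3 occupy positions 9–11 → average rank 10.
F has value 3 min → rank 10.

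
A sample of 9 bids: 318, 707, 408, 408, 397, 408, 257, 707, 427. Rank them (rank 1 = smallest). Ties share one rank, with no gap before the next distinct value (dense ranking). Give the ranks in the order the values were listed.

2, 6, 4, 4, 3, 4, 1, 6, 5

Sorted (ascending): 257, 318, 397, 408, 408, 408, 427, 707, 707
The 3 values of 408 share dense rank 4.
The 2 values of 707 share dense rank 6.
Remaining distinct values take the next consecutive integers.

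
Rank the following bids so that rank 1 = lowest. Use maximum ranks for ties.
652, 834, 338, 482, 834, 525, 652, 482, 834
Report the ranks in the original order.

Sorted (ascending): 338, 482, 482, 525, 652, 652, 834, 834, 834
The 2 values of 482 occupy positions 2–3 → each gets rank 3.
The 2 values of 652 occupy positions 5–6 → each gets rank 6.
The 3 values of 834 occupy positions 7–9 → each gets rank 9.

6, 9, 1, 3, 9, 4, 6, 3, 9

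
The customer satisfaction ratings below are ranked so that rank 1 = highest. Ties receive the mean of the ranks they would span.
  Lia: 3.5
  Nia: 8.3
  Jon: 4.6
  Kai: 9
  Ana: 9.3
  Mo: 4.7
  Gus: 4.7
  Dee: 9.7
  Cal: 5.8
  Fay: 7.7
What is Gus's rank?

Sorted (descending): 9.7, 9.3, 9, 8.3, 7.7, 5.8, 4.7, 4.7, 4.6, 3.5
The 2 values of 4.7 occupy positions 7–8 → average rank (7+8)/2 = 7.5.
Gus has value 4.7 → rank 7.5.

7.5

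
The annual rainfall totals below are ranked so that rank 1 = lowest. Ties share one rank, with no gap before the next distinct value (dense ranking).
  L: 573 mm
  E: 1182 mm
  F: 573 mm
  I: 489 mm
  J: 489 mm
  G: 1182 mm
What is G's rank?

3

Sorted (ascending): 489, 489, 573, 573, 1182, 1182
The 2 values of 489 share dense rank 1.
The 2 values of 573 share dense rank 2.
The 2 values of 1182 share dense rank 3.
G has value 1182 mm → rank 3.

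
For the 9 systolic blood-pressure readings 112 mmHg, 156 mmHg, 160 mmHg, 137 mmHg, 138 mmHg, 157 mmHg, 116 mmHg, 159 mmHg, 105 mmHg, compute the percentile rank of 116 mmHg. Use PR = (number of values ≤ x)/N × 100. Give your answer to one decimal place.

N = 9.
Strictly below 116: 2. Equal to 116: 1.
PR = 3/9 × 100 = 33.3

33.3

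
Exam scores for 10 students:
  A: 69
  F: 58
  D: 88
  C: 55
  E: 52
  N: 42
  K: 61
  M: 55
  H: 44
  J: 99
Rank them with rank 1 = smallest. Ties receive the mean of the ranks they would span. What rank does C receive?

Sorted (ascending): 42, 44, 52, 55, 55, 58, 61, 69, 88, 99
The 2 values of 55 occupy positions 4–5 → average rank (4+5)/2 = 4.5.
C has value 55 → rank 4.5.

4.5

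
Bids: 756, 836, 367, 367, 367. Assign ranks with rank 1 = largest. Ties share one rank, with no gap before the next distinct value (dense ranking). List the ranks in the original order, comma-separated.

2, 1, 3, 3, 3

Sorted (descending): 836, 756, 367, 367, 367
The 3 values of 367 share dense rank 3.
Remaining distinct values take the next consecutive integers.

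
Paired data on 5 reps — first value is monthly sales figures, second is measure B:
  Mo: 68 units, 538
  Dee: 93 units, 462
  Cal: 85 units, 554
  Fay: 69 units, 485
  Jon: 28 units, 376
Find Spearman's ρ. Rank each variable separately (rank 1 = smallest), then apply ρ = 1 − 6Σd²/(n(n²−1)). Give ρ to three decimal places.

0.300

Ranks of variable 1: 2, 5, 4, 3, 1
Ranks of variable 2: 4, 2, 5, 3, 1
d = r₁ − r₂: -2, 3, -1, 0, 0
d²: 4, 9, 1, 0, 0; Σd² = 14
ρ = 1 − 6·14/(5·24) = 1 − 84/120 = 0.300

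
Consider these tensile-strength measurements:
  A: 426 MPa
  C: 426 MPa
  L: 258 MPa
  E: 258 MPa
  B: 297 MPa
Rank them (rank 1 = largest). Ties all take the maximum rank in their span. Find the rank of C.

2

Sorted (descending): 426, 426, 297, 258, 258
The 2 values of 426 occupy positions 1–2 → each gets rank 2.
The 2 values of 258 occupy positions 4–5 → each gets rank 5.
C has value 426 MPa → rank 2.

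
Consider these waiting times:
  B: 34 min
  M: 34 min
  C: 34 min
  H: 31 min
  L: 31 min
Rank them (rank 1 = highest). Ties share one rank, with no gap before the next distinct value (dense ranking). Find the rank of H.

2

Sorted (descending): 34, 34, 34, 31, 31
The 3 values of 34 share dense rank 1.
The 2 values of 31 share dense rank 2.
H has value 31 min → rank 2.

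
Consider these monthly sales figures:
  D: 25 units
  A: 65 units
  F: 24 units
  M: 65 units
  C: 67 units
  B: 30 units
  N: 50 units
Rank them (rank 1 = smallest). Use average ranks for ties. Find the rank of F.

1

Sorted (ascending): 24, 25, 30, 50, 65, 65, 67
The 2 values of 65 occupy positions 5–6 → average rank (5+6)/2 = 5.5.
F has value 24 units → rank 1.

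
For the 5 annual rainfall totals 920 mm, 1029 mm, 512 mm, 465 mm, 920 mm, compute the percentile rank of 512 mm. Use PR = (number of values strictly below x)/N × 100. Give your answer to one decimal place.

20.0

N = 5.
Strictly below 512: 1. Equal to 512: 1.
PR = 1/5 × 100 = 20.0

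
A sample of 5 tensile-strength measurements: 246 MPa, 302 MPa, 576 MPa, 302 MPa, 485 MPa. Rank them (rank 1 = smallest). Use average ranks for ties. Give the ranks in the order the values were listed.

Sorted (ascending): 246, 302, 302, 485, 576
The 2 values of 302 occupy positions 2–3 → average rank (2+3)/2 = 2.5.

1, 2.5, 5, 2.5, 4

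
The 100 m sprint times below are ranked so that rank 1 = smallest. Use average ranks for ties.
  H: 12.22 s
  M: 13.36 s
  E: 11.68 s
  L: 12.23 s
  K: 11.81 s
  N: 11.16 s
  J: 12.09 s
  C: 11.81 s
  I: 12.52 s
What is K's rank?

3.5

Sorted (ascending): 11.16, 11.68, 11.81, 11.81, 12.09, 12.22, 12.23, 12.52, 13.36
The 2 values of 11.81 occupy positions 3–4 → average rank (3+4)/2 = 3.5.
K has value 11.81 s → rank 3.5.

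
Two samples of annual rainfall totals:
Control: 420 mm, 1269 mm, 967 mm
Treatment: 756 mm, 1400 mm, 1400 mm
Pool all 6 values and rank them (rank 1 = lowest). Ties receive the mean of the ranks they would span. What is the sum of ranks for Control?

Sorted (ascending): 420, 756, 967, 1269, 1400, 1400
The 2 values of 1400 occupy positions 5–6 → average rank (5+6)/2 = 5.5.
Control values → pooled ranks: 420→1, 1269→4, 967→3
Rank sum = 1 + 4 + 3 = 8

8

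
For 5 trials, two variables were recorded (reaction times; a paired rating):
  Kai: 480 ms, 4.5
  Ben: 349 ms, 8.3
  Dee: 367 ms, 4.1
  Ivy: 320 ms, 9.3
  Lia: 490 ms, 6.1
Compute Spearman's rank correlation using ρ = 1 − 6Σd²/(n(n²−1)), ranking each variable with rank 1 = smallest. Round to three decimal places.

Ranks of variable 1: 4, 2, 3, 1, 5
Ranks of variable 2: 2, 4, 1, 5, 3
d = r₁ − r₂: 2, -2, 2, -4, 2
d²: 4, 4, 4, 16, 4; Σd² = 32
ρ = 1 − 6·32/(5·24) = 1 − 192/120 = -0.600

-0.600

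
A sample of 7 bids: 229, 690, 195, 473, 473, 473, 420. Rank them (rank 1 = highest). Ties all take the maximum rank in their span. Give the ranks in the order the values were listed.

Sorted (descending): 690, 473, 473, 473, 420, 229, 195
The 3 values of 473 occupy positions 2–4 → each gets rank 4.

6, 1, 7, 4, 4, 4, 5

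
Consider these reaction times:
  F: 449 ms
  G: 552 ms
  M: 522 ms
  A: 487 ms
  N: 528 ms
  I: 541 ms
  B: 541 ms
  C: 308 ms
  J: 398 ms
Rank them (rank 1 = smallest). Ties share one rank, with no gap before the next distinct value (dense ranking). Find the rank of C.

Sorted (ascending): 308, 398, 449, 487, 522, 528, 541, 541, 552
The 2 values of 541 share dense rank 7.
Remaining distinct values take the next consecutive integers.
C has value 308 ms → rank 1.

1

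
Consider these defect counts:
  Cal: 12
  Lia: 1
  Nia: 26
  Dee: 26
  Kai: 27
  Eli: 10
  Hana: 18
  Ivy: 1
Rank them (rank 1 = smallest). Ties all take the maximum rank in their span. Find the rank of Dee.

Sorted (ascending): 1, 1, 10, 12, 18, 26, 26, 27
The 2 values of 1 occupy positions 1–2 → each gets rank 2.
The 2 values of 26 occupy positions 6–7 → each gets rank 7.
Dee has value 26 → rank 7.

7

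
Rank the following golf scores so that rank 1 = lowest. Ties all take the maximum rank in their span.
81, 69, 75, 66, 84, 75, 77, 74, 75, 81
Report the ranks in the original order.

Sorted (ascending): 66, 69, 74, 75, 75, 75, 77, 81, 81, 84
The 3 values of 75 occupy positions 4–6 → each gets rank 6.
The 2 values of 81 occupy positions 8–9 → each gets rank 9.

9, 2, 6, 1, 10, 6, 7, 3, 6, 9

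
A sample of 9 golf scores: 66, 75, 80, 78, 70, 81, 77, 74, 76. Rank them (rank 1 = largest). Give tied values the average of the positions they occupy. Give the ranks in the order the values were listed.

9, 6, 2, 3, 8, 1, 4, 7, 5

Sorted (descending): 81, 80, 78, 77, 76, 75, 74, 70, 66
No ties — each value takes its position as its rank.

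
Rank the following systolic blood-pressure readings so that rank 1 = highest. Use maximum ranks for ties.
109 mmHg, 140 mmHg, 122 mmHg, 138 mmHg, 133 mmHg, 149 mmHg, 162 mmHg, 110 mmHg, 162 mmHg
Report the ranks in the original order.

9, 4, 7, 5, 6, 3, 2, 8, 2

Sorted (descending): 162, 162, 149, 140, 138, 133, 122, 110, 109
The 2 values of 162 occupy positions 1–2 → each gets rank 2.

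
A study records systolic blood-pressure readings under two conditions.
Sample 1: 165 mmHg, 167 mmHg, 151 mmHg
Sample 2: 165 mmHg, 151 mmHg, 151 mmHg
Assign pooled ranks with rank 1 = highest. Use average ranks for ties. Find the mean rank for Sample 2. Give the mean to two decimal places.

Sorted (descending): 167, 165, 165, 151, 151, 151
The 2 values of 165 occupy positions 2–3 → average rank (2+3)/2 = 2.5.
The 3 values of 151 occupy positions 4–6 → average rank 5.
Sample 2 values → pooled ranks: 165→2.5, 151→5, 151→5
Mean rank = (2.5 + 5 + 5) / 3 = 4.17

4.17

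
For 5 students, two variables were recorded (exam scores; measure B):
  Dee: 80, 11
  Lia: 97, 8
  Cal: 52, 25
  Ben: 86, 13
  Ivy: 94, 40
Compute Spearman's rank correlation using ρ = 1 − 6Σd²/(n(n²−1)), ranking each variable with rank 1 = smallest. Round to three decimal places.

Ranks of variable 1: 2, 5, 1, 3, 4
Ranks of variable 2: 2, 1, 4, 3, 5
d = r₁ − r₂: 0, 4, -3, 0, -1
d²: 0, 16, 9, 0, 1; Σd² = 26
ρ = 1 − 6·26/(5·24) = 1 − 156/120 = -0.300

-0.300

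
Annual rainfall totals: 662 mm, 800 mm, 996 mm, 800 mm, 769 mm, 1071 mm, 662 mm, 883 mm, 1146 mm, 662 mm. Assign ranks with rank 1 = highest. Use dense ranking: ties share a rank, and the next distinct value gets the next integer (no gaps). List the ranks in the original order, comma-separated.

Sorted (descending): 1146, 1071, 996, 883, 800, 800, 769, 662, 662, 662
The 2 values of 800 share dense rank 5.
The 3 values of 662 share dense rank 7.
Remaining distinct values take the next consecutive integers.

7, 5, 3, 5, 6, 2, 7, 4, 1, 7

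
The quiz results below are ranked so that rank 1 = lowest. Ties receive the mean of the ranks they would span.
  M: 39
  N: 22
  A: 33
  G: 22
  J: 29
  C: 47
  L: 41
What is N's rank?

1.5

Sorted (ascending): 22, 22, 29, 33, 39, 41, 47
The 2 values of 22 occupy positions 1–2 → average rank (1+2)/2 = 1.5.
N has value 22 → rank 1.5.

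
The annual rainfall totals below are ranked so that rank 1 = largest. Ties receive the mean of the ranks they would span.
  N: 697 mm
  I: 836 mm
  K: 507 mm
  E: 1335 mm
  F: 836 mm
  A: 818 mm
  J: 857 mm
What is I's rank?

Sorted (descending): 1335, 857, 836, 836, 818, 697, 507
The 2 values of 836 occupy positions 3–4 → average rank (3+4)/2 = 3.5.
I has value 836 mm → rank 3.5.

3.5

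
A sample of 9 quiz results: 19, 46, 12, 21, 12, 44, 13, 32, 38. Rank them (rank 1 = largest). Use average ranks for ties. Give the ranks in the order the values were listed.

6, 1, 8.5, 5, 8.5, 2, 7, 4, 3

Sorted (descending): 46, 44, 38, 32, 21, 19, 13, 12, 12
The 2 values of 12 occupy positions 8–9 → average rank (8+9)/2 = 8.5.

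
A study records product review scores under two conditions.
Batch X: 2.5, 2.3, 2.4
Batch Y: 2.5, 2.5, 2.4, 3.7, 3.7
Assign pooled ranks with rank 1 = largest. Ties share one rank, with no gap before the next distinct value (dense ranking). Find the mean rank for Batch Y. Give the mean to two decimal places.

1.80

Sorted (descending): 3.7, 3.7, 2.5, 2.5, 2.5, 2.4, 2.4, 2.3
The 2 values of 3.7 share dense rank 1.
The 3 values of 2.5 share dense rank 2.
The 2 values of 2.4 share dense rank 3.
Remaining distinct values take the next consecutive integers.
Batch Y values → pooled ranks: 2.5→2, 2.5→2, 2.4→3, 3.7→1, 3.7→1
Mean rank = (2 + 2 + 3 + 1 + 1) / 5 = 1.80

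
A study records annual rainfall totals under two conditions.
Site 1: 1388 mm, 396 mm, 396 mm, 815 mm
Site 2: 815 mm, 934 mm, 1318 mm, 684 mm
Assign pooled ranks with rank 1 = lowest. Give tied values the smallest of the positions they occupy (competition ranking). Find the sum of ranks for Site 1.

Sorted (ascending): 396, 396, 684, 815, 815, 934, 1318, 1388
The 2 values of 396 occupy positions 1–2 → each gets rank 1.
The 2 values of 815 occupy positions 4–5 → each gets rank 4.
Site 1 values → pooled ranks: 1388→8, 396→1, 396→1, 815→4
Rank sum = 8 + 1 + 1 + 4 = 14

14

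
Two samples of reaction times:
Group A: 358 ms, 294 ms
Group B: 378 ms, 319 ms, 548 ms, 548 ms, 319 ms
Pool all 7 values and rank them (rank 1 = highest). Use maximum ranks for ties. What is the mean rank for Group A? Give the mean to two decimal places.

Sorted (descending): 548, 548, 378, 358, 319, 319, 294
The 2 values of 548 occupy positions 1–2 → each gets rank 2.
The 2 values of 319 occupy positions 5–6 → each gets rank 6.
Group A values → pooled ranks: 358→4, 294→7
Mean rank = (4 + 7) / 2 = 5.50

5.50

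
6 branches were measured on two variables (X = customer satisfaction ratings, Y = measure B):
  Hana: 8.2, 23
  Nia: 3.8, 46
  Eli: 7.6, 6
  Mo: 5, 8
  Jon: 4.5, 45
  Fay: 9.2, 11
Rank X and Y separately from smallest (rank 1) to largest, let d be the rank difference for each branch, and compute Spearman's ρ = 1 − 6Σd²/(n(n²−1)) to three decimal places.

-0.543

Ranks of variable 1: 5, 1, 4, 3, 2, 6
Ranks of variable 2: 4, 6, 1, 2, 5, 3
d = r₁ − r₂: 1, -5, 3, 1, -3, 3
d²: 1, 25, 9, 1, 9, 9; Σd² = 54
ρ = 1 − 6·54/(6·35) = 1 − 324/210 = -0.543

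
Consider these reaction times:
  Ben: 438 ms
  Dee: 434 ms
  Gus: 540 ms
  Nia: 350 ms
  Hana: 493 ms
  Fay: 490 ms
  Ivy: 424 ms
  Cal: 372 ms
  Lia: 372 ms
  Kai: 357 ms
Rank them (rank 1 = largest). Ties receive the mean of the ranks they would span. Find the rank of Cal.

Sorted (descending): 540, 493, 490, 438, 434, 424, 372, 372, 357, 350
The 2 values of 372 occupy positions 7–8 → average rank (7+8)/2 = 7.5.
Cal has value 372 ms → rank 7.5.

7.5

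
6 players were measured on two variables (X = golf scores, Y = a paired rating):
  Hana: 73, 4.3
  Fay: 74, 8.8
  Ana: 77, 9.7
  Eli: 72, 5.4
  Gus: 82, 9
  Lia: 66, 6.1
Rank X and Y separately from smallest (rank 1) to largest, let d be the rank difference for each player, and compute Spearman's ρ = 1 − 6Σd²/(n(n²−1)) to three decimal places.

0.714

Ranks of variable 1: 3, 4, 5, 2, 6, 1
Ranks of variable 2: 1, 4, 6, 2, 5, 3
d = r₁ − r₂: 2, 0, -1, 0, 1, -2
d²: 4, 0, 1, 0, 1, 4; Σd² = 10
ρ = 1 − 6·10/(6·35) = 1 − 60/210 = 0.714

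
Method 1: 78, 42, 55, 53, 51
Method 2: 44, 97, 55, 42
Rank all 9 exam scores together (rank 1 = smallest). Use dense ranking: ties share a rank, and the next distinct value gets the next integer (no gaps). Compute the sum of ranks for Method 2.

15

Sorted (ascending): 42, 42, 44, 51, 53, 55, 55, 78, 97
The 2 values of 42 share dense rank 1.
The 2 values of 55 share dense rank 5.
Remaining distinct values take the next consecutive integers.
Method 2 values → pooled ranks: 44→2, 97→7, 55→5, 42→1
Rank sum = 2 + 7 + 5 + 1 = 15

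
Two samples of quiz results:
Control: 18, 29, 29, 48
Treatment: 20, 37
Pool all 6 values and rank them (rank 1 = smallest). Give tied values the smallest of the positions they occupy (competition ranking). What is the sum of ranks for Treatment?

Sorted (ascending): 18, 20, 29, 29, 37, 48
The 2 values of 29 occupy positions 3–4 → each gets rank 3.
Treatment values → pooled ranks: 20→2, 37→5
Rank sum = 2 + 5 = 7

7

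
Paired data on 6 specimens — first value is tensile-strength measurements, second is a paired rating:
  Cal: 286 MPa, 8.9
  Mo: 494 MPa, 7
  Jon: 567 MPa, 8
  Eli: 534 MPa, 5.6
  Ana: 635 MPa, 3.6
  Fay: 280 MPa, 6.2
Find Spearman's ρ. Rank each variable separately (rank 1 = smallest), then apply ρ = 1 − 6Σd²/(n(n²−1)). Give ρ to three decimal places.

Ranks of variable 1: 2, 3, 5, 4, 6, 1
Ranks of variable 2: 6, 4, 5, 2, 1, 3
d = r₁ − r₂: -4, -1, 0, 2, 5, -2
d²: 16, 1, 0, 4, 25, 4; Σd² = 50
ρ = 1 − 6·50/(6·35) = 1 − 300/210 = -0.429

-0.429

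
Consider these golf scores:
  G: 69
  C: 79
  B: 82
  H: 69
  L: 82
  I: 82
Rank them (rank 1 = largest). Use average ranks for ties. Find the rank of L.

2

Sorted (descending): 82, 82, 82, 79, 69, 69
The 3 values of 82 occupy positions 1–3 → average rank 2.
The 2 values of 69 occupy positions 5–6 → average rank (5+6)/2 = 5.5.
L has value 82 → rank 2.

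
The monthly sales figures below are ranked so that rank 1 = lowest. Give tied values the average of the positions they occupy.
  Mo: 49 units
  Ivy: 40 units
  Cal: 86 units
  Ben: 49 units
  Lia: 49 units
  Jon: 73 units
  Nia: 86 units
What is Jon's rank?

Sorted (ascending): 40, 49, 49, 49, 73, 86, 86
The 3 values of 49 occupy positions 2–4 → average rank 3.
The 2 values of 86 occupy positions 6–7 → average rank (6+7)/2 = 6.5.
Jon has value 73 units → rank 5.

5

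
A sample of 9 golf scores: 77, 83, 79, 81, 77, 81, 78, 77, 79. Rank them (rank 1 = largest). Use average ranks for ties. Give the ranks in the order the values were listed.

Sorted (descending): 83, 81, 81, 79, 79, 78, 77, 77, 77
The 2 values of 81 occupy positions 2–3 → average rank (2+3)/2 = 2.5.
The 2 values of 79 occupy positions 4–5 → average rank (4+5)/2 = 4.5.
The 3 values of 77 occupy positions 7–9 → average rank 8.

8, 1, 4.5, 2.5, 8, 2.5, 6, 8, 4.5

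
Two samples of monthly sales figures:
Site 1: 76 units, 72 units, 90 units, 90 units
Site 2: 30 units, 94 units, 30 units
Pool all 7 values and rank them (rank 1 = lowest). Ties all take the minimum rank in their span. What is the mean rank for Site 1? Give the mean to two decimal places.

Sorted (ascending): 30, 30, 72, 76, 90, 90, 94
The 2 values of 30 occupy positions 1–2 → each gets rank 1.
The 2 values of 90 occupy positions 5–6 → each gets rank 5.
Site 1 values → pooled ranks: 76→4, 72→3, 90→5, 90→5
Mean rank = (4 + 3 + 5 + 5) / 4 = 4.25

4.25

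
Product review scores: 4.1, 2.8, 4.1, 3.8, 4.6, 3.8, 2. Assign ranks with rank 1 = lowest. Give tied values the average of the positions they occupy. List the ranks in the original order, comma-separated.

Sorted (ascending): 2, 2.8, 3.8, 3.8, 4.1, 4.1, 4.6
The 2 values of 3.8 occupy positions 3–4 → average rank (3+4)/2 = 3.5.
The 2 values of 4.1 occupy positions 5–6 → average rank (5+6)/2 = 5.5.

5.5, 2, 5.5, 3.5, 7, 3.5, 1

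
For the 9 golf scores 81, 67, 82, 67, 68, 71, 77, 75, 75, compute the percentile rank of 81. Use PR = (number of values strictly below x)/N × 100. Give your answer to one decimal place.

77.8

N = 9.
Strictly below 81: 7. Equal to 81: 1.
PR = 7/9 × 100 = 77.8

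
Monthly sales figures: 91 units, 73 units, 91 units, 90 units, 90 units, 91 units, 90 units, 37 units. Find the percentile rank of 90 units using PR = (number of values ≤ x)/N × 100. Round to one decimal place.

62.5

N = 8.
Strictly below 90: 2. Equal to 90: 3.
PR = 5/8 × 100 = 62.5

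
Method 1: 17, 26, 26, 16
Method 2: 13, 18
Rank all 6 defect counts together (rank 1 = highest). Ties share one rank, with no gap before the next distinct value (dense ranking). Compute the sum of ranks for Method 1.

9

Sorted (descending): 26, 26, 18, 17, 16, 13
The 2 values of 26 share dense rank 1.
Remaining distinct values take the next consecutive integers.
Method 1 values → pooled ranks: 17→3, 26→1, 26→1, 16→4
Rank sum = 3 + 1 + 1 + 4 = 9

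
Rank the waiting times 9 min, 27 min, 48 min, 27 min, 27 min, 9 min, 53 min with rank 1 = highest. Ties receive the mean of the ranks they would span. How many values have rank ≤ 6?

Sorted (descending): 53, 48, 27, 27, 27, 9, 9
The 3 values of 27 occupy positions 3–5 → average rank 4.
The 2 values of 9 occupy positions 6–7 → average rank (6+7)/2 = 6.5.
Ranks ≤ 6: {1, 2, 4, 4, 4} → 5 values.

5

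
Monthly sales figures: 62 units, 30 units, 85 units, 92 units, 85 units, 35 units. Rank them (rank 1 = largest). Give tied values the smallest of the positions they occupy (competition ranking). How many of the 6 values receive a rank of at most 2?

Sorted (descending): 92, 85, 85, 62, 35, 30
The 2 values of 85 occupy positions 2–3 → each gets rank 2.
Ranks ≤ 2: {1, 2, 2} → 3 values.

3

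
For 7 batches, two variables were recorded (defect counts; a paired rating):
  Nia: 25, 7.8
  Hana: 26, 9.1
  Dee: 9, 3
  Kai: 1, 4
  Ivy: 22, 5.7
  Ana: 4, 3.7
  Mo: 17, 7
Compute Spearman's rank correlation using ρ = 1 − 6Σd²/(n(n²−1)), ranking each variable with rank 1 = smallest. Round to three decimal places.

0.821

Ranks of variable 1: 6, 7, 3, 1, 5, 2, 4
Ranks of variable 2: 6, 7, 1, 3, 4, 2, 5
d = r₁ − r₂: 0, 0, 2, -2, 1, 0, -1
d²: 0, 0, 4, 4, 1, 0, 1; Σd² = 10
ρ = 1 − 6·10/(7·48) = 1 − 60/336 = 0.821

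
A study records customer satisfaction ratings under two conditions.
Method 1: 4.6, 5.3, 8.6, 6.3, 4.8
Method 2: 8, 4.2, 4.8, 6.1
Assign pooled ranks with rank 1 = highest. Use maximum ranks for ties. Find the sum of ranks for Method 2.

Sorted (descending): 8.6, 8, 6.3, 6.1, 5.3, 4.8, 4.8, 4.6, 4.2
The 2 values of 4.8 occupy positions 6–7 → each gets rank 7.
Method 2 values → pooled ranks: 8→2, 4.2→9, 4.8→7, 6.1→4
Rank sum = 2 + 9 + 7 + 4 = 22

22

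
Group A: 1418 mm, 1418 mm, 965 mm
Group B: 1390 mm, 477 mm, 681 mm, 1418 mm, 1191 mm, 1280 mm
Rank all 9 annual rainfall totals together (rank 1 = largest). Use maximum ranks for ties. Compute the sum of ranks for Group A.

Sorted (descending): 1418, 1418, 1418, 1390, 1280, 1191, 965, 681, 477
The 3 values of 1418 occupy positions 1–3 → each gets rank 3.
Group A values → pooled ranks: 1418→3, 1418→3, 965→7
Rank sum = 3 + 3 + 7 = 13

13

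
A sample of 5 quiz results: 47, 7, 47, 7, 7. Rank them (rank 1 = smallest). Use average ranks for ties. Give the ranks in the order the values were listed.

4.5, 2, 4.5, 2, 2

Sorted (ascending): 7, 7, 7, 47, 47
The 3 values of 7 occupy positions 1–3 → average rank 2.
The 2 values of 47 occupy positions 4–5 → average rank (4+5)/2 = 4.5.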